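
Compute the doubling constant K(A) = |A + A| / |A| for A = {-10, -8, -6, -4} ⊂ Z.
K = |A + A| / |A| = 7/4

Enumerate A + A = {a + b : a, b ∈ A}. With |A| = 4, there are |A|^2 = 16 ordered sum pairs; collecting distinct values, A + A = {-20, -18, -16, -14, -12, -10, -8}, so |A + A| = 7. Thus K = 7/4. Here |A + A| = 2|A| − 1 = 7, the minimum possible — so K = 7/4 is minimal, which holds iff A is an arithmetic progression.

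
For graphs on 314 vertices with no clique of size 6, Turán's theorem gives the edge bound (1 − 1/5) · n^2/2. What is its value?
Turán density bound = (4/5) · 314^2/2 = 197192/5 ≈ 39438.4

Turán's theorem: ex(n, K_{r+1}) is achieved by the complete r-partite Turán graph T(n, r) with parts as balanced as possible, and is at most (1 − 1/r) · n^2/2. For r = 5, n = 314: the density bound is (4/5) · 98596/2 = 197192/5 ≈ 39438.4. The integer-valued extremum is e(T(314, 5)) = 39438, which is strictly less than the density bound 197192/5 since 5 ∤ 314 (the parts of T(314, 5) cannot all be equal).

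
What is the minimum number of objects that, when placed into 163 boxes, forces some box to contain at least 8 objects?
n = (8 − 1)·163 + 1 = 1142

By the generalised pigeonhole principle, to guarantee some box contains ≥ r objects we need more than (r − 1) · k objects total. Threshold: n = (r − 1) · k + 1. With r = 8 and k = 163: n = 7 · 163 + 1 = 1141 + 1 = 1142. For n = 1141 = 7 · 163, we can put exactly 7 objects in every box, avoiding 8 in any single one — so 1142 is tight.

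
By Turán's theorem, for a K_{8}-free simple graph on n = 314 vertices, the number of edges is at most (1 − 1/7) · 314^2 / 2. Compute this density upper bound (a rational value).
Turán density bound = (6/7) · 314^2/2 = 295788/7 ≈ 42255.4286

Turán's theorem: ex(n, K_{r+1}) is achieved by the complete r-partite Turán graph T(n, r) with parts as balanced as possible, and is at most (1 − 1/r) · n^2/2. For r = 7, n = 314: the density bound is (6/7) · 98596/2 = 295788/7 ≈ 42255.4286. The integer-valued extremum is e(T(314, 7)) = 42255, which is strictly less than the density bound 295788/7 since 7 ∤ 314 (the parts of T(314, 7) cannot all be equal).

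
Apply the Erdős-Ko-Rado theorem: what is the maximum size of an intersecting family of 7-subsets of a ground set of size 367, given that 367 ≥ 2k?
max |F| = C(366, 6) = 3203798801203

The Erdős-Ko-Rado theorem states: for n ≥ 2k, an intersecting family of k-subsets of an n-element set has size at most C(n − 1, k − 1), with equality for 'star' families {A ⊆ [n] : |A| = k, i ∈ A} (fix an element i). For n = 367, k = 7: C(366, 6) = 3203798801203.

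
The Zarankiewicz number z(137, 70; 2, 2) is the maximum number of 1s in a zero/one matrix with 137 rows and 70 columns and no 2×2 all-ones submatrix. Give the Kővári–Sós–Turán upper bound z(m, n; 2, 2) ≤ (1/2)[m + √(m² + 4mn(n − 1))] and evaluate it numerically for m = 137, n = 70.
z(137, 70; 2, 2) ≤ (1/2)[137 + √(137² + 4·137·70·69)] = (1/2)[137 + √2665609] = 884.8346

Kővári–Sós–Turán: let r_1, ..., r_137 be the row sums and z = Σ r_i the total number of 1s. Each pair of columns can share at most one row with both entries 1 (else a 2×2 all-ones block appears), so Σ_i C(r_i, 2) ≤ C(70, 2) = 2415. By convexity Σ_i C(r_i, 2) ≥ 137·C(z/137, 2) = z(z − 137)/(2·137), giving z² − 137z − 137·70·69 ≤ 0 and hence z ≤ (1/2)[137 + √(18769 + 4·661710)] = (1/2)[137 + √2665609] ≈ (1/2)(137 + 1632.6693) = 884.8346.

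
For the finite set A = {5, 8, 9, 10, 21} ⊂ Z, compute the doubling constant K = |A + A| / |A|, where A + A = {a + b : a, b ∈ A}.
K = |A + A| / |A| = 14/5

Enumerate A + A = {a + b : a, b ∈ A}. With |A| = 5, there are |A|^2 = 25 ordered sum pairs; collecting distinct values, A + A = {10, 13, 14, 15, 16, 17, 18, 19, 20, 26, 29, 30, 31, 42}, so |A + A| = 14. Thus K = 14/5. For comparison, the minimum possible |A + A| over all 5-element sets is 2·5 − 1 = 9 (so min K = 9/5), attained only by arithmetic progressions.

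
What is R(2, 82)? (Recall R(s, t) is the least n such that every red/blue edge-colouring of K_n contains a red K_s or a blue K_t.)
R(2, 82) = 82

R(2, k) = k for all k ≥ 2: in a 2-colouring of K_k, either some edge is red (a red K_2) or all edges are blue (a blue K_k). And K_{81} coloured all-blue has no blue K_82, so R(2, 82) > 81. Hence R(2, 82) = 82.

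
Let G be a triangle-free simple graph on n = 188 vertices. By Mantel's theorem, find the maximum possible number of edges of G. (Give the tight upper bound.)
ex(188, K_3) = ⌊188^2/4⌋ = 8836

Mantel (1907): a triangle-free graph on n vertices has at most ⌊n^2/4⌋ edges, with equality for the complete bipartite graph K_{⌊n/2⌋, ⌈n/2⌉}. For n = 188: ⌊188^2/4⌋ = ⌊35344/4⌋ = 8836. The extremal graph is K_{94, 94}, which has 94·94 = 8836 edges.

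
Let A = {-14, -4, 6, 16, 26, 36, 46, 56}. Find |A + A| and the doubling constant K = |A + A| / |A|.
K = |A + A| / |A| = 15/8

Enumerate A + A = {a + b : a, b ∈ A}. With |A| = 8, there are |A|^2 = 64 ordered sum pairs; collecting distinct values, A + A = {-28, -18, -8, 2, 12, 22, 32, 42, 52, 62, 72, 82, 92, 102, 112}, so |A + A| = 15. Thus K = 15/8. Here |A + A| = 2|A| − 1 = 15, the minimum possible — so K = 15/8 is minimal, which holds iff A is an arithmetic progression.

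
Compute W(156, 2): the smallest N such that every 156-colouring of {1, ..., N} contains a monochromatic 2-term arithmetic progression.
W(156, 2) = 156 + 1 = 157

A 2-term AP is any pair of integers, so a monochromatic 2-AP exists iff some colour is used at least twice. With 156 colours, the colouring i ↦ i on {1, ..., 156} uses each colour once, avoiding any monochromatic pair, so W(156, 2) > 156. For {1, ..., 157}, pigeonhole forces two integers of the same colour, which form a monochromatic 2-AP. Hence W(156, 2) = 157.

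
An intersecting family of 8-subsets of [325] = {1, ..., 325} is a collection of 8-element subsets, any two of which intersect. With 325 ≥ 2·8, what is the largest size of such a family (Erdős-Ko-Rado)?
max |F| = C(324, 7) = 69669979308864

The Erdős-Ko-Rado theorem states: for n ≥ 2k, an intersecting family of k-subsets of an n-element set has size at most C(n − 1, k − 1), with equality for 'star' families {A ⊆ [n] : |A| = k, i ∈ A} (fix an element i). For n = 325, k = 8: C(324, 7) = 69669979308864.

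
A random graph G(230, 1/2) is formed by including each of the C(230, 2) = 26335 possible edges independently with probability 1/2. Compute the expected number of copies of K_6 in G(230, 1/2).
E[# K_6] = C(230, 6) · (1/2)^C(6, 2) = 192522939225 / 2^15 ≈ 5875333.838654

For each 6-subset S of vertices (there are C(230, 6) = 192522939225 such S), let X_S = 1 if S induces a K_6 (all C(6, 2) = 15 edges present). Then P(X_S = 1) = (1/2)^15 = 1/32768. By linearity of expectation, E[# K_6] = C(230, 6) · (1/2)^15 = 192522939225 / 32768 ≈ 5875333.838654.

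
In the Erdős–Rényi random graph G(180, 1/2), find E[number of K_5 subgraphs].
E[# K_5] = C(180, 5) · (1/2)^C(5, 2) = 1488847536 / 2^10 = 93052971/64 = 1453952.671875

For each 5-subset S of vertices (there are C(180, 5) = 1488847536 such S), let X_S = 1 if S induces a K_5 (all C(5, 2) = 10 edges present). Then P(X_S = 1) = (1/2)^10 = 1/1024. By linearity of expectation, E[# K_5] = C(180, 5) · (1/2)^10 = 1488847536 / 1024 = 93052971/64 = 1453952.671875.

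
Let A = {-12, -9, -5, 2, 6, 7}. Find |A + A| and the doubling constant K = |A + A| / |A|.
K = |A + A| / |A| = 19/6

Enumerate A + A = {a + b : a, b ∈ A}. With |A| = 6, there are |A|^2 = 36 ordered sum pairs; collecting distinct values, A + A = {-24, -21, -18, -17, -14, -10, -7, -6, -5, -3, -2, 1, 2, 4, 8, 9, 12, 13, 14}, so |A + A| = 19. Thus K = 19/6. For comparison, the minimum possible |A + A| over all 6-element sets is 2·6 − 1 = 11 (so min K = 11/6), attained only by arithmetic progressions.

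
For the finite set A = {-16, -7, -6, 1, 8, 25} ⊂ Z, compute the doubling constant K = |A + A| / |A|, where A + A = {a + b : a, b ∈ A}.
K = |A + A| / |A| = 19/6

Enumerate A + A = {a + b : a, b ∈ A}. With |A| = 6, there are |A|^2 = 36 ordered sum pairs; collecting distinct values, A + A = {-32, -23, -22, -15, -14, -13, -12, -8, -6, -5, 1, 2, 9, 16, 18, 19, 26, 33, 50}, so |A + A| = 19. Thus K = 19/6. For comparison, the minimum possible |A + A| over all 6-element sets is 2·6 − 1 = 11 (so min K = 11/6), attained only by arithmetic progressions.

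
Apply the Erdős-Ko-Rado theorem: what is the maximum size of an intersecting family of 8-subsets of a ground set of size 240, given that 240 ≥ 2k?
max |F| = C(239, 7) = 8088059011227

Erdős-Ko-Rado (1961): when n ≥ 2k, max |F| = C(n−1, k−1). The bound is attained by the star {A : i ∈ A} for any fixed i ∈ [n]. Here C(240−1, 8−1) = C(239, 7) = 8088059011227.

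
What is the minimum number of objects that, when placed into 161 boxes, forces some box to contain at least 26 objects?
n = (26 − 1)·161 + 1 = 4026

By the generalised pigeonhole principle, to guarantee some box contains ≥ r objects we need more than (r − 1) · k objects total. Threshold: n = (r − 1) · k + 1. With r = 26 and k = 161: n = 25 · 161 + 1 = 4025 + 1 = 4026. For n = 4025 = 25 · 161, we can put exactly 25 objects in every box, avoiding 26 in any single one — so 4026 is tight.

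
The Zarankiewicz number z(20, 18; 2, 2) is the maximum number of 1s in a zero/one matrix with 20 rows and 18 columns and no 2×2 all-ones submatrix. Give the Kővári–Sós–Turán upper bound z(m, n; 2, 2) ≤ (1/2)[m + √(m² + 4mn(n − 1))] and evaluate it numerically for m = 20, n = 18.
z(20, 18; 2, 2) ≤ (1/2)[20 + √(20² + 4·20·18·17)] = (1/2)[20 + √24880] = 88.867

Kővári–Sós–Turán: let r_1, ..., r_20 be the row sums and z = Σ r_i the total number of 1s. Each pair of columns can share at most one row with both entries 1 (else a 2×2 all-ones block appears), so Σ_i C(r_i, 2) ≤ C(18, 2) = 153. By convexity Σ_i C(r_i, 2) ≥ 20·C(z/20, 2) = z(z − 20)/(2·20), giving z² − 20z − 20·18·17 ≤ 0 and hence z ≤ (1/2)[20 + √(400 + 4·6120)] = (1/2)[20 + √24880] ≈ (1/2)(20 + 157.734) = 88.867.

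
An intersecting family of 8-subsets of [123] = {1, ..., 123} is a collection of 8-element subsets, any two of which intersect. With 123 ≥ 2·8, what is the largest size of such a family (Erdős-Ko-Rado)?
max |F| = C(122, 7) = 66983637864

Erdős-Ko-Rado (1961): when n ≥ 2k, max |F| = C(n−1, k−1). The bound is attained by the star {A : i ∈ A} for any fixed i ∈ [n]. Here C(123−1, 8−1) = C(122, 7) = 66983637864.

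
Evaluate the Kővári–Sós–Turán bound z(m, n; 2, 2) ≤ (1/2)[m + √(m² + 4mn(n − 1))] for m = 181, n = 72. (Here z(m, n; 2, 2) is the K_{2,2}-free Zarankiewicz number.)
z(181, 72; 2, 2) ≤ (1/2)[181 + √(181² + 4·181·72·71)] = (1/2)[181 + √3733849] = 1056.6585

Kővári–Sós–Turán: let r_1, ..., r_181 be the row sums and z = Σ r_i the total number of 1s. Each pair of columns can share at most one row with both entries 1 (else a 2×2 all-ones block appears), so Σ_i C(r_i, 2) ≤ C(72, 2) = 2556. By convexity Σ_i C(r_i, 2) ≥ 181·C(z/181, 2) = z(z − 181)/(2·181), giving z² − 181z − 181·72·71 ≤ 0 and hence z ≤ (1/2)[181 + √(32761 + 4·925272)] = (1/2)[181 + √3733849] ≈ (1/2)(181 + 1932.317) = 1056.6585.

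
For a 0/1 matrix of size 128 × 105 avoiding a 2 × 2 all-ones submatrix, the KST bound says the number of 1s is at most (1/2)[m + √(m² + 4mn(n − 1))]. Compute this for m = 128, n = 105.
z(128, 105; 2, 2) ≤ (1/2)[128 + √(128² + 4·128·105·104)] = (1/2)[128 + √5607424] = 1248

Kővári–Sós–Turán: let r_1, ..., r_128 be the row sums and z = Σ r_i the total number of 1s. Each pair of columns can share at most one row with both entries 1 (else a 2×2 all-ones block appears), so Σ_i C(r_i, 2) ≤ C(105, 2) = 5460. By convexity Σ_i C(r_i, 2) ≥ 128·C(z/128, 2) = z(z − 128)/(2·128), giving z² − 128z − 128·105·104 ≤ 0 and hence z ≤ (1/2)[128 + √(16384 + 4·1397760)] = (1/2)[128 + √5607424] ≈ (1/2)(128 + 2368) = 1248.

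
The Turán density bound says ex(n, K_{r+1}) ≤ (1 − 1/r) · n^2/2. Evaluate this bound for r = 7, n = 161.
Turán density bound = (6/7) · 161^2/2 = 11109

Turán's theorem: ex(n, K_{r+1}) is achieved by the complete r-partite Turán graph T(n, r) with parts as balanced as possible, and is at most (1 − 1/r) · n^2/2. For r = 7, n = 161: the density bound is (6/7) · 25921/2 = 11109. Since 7 ∣ 161, the Turán graph T(161, 7) has parts of equal size 23, and its edge count e(T(161, 7)) = 11109 attains the density bound exactly.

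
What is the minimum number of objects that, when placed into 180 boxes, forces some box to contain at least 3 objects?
n = (3 − 1)·180 + 1 = 361

By the generalised pigeonhole principle, to guarantee some box contains ≥ r objects we need more than (r − 1) · k objects total. Threshold: n = (r − 1) · k + 1. With r = 3 and k = 180: n = 2 · 180 + 1 = 360 + 1 = 361. For n = 360 = 2 · 180, we can put exactly 2 objects in every box, avoiding 3 in any single one — so 361 is tight.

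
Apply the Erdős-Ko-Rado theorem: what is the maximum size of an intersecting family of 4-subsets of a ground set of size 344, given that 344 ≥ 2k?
max |F| = C(343, 3) = 6666891

The Erdős-Ko-Rado theorem states: for n ≥ 2k, an intersecting family of k-subsets of an n-element set has size at most C(n − 1, k − 1), with equality for 'star' families {A ⊆ [n] : |A| = k, i ∈ A} (fix an element i). For n = 344, k = 4: C(343, 3) = 6666891.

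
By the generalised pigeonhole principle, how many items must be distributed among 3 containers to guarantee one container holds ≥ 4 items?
n = (4 − 1)·3 + 1 = 10

By the generalised pigeonhole principle, to guarantee some box contains ≥ r objects we need more than (r − 1) · k objects total. Threshold: n = (r − 1) · k + 1. With r = 4 and k = 3: n = 3 · 3 + 1 = 9 + 1 = 10. For n = 9 = 3 · 3, we can put exactly 3 objects in every box, avoiding 4 in any single one — so 10 is tight.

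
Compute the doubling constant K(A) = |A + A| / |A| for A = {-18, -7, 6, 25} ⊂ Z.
K = |A + A| / |A| = 10/4 = 5/2

Enumerate A + A = {a + b : a, b ∈ A}. With |A| = 4, there are |A|^2 = 16 ordered sum pairs; collecting distinct values, A + A = {-36, -25, -14, -12, -1, 7, 12, 18, 31, 50}, so |A + A| = 10. Thus K = 10/4 = 5/2. For comparison, the minimum possible |A + A| over all 4-element sets is 2·4 − 1 = 7 (so min K = 7/4), attained only by arithmetic progressions.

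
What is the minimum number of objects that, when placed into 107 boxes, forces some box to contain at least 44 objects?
n = (44 − 1)·107 + 1 = 4602

By the generalised pigeonhole principle, to guarantee some box contains ≥ r objects we need more than (r − 1) · k objects total. Threshold: n = (r − 1) · k + 1. With r = 44 and k = 107: n = 43 · 107 + 1 = 4601 + 1 = 4602. For n = 4601 = 43 · 107, we can put exactly 43 objects in every box, avoiding 44 in any single one — so 4602 is tight.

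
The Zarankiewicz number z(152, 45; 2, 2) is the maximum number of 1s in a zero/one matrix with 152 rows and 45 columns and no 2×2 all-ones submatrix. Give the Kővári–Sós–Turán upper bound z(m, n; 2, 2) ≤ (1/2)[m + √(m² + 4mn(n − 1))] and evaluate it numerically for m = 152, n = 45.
z(152, 45; 2, 2) ≤ (1/2)[152 + √(152² + 4·152·45·44)] = (1/2)[152 + √1226944] = 629.8375

Kővári–Sós–Turán: let r_1, ..., r_152 be the row sums and z = Σ r_i the total number of 1s. Each pair of columns can share at most one row with both entries 1 (else a 2×2 all-ones block appears), so Σ_i C(r_i, 2) ≤ C(45, 2) = 990. By convexity Σ_i C(r_i, 2) ≥ 152·C(z/152, 2) = z(z − 152)/(2·152), giving z² − 152z − 152·45·44 ≤ 0 and hence z ≤ (1/2)[152 + √(23104 + 4·300960)] = (1/2)[152 + √1226944] ≈ (1/2)(152 + 1107.675) = 629.8375.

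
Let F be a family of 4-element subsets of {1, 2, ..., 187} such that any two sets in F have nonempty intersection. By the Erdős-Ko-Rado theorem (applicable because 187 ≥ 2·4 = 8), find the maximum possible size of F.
max |F| = C(186, 3) = 1055240

Erdős-Ko-Rado (1961): when n ≥ 2k, max |F| = C(n−1, k−1). The bound is attained by the star {A : i ∈ A} for any fixed i ∈ [n]. Here C(187−1, 4−1) = C(186, 3) = 1055240.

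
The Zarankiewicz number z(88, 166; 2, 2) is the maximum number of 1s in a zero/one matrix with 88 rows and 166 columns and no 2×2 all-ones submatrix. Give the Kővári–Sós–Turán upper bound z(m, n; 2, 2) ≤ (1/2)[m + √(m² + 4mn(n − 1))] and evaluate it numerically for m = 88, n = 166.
z(88, 166; 2, 2) ≤ (1/2)[88 + √(88² + 4·88·166·165)] = (1/2)[88 + √9649024] = 1597.1439

Kővári–Sós–Turán: let r_1, ..., r_88 be the row sums and z = Σ r_i the total number of 1s. Each pair of columns can share at most one row with both entries 1 (else a 2×2 all-ones block appears), so Σ_i C(r_i, 2) ≤ C(166, 2) = 13695. By convexity Σ_i C(r_i, 2) ≥ 88·C(z/88, 2) = z(z − 88)/(2·88), giving z² − 88z − 88·166·165 ≤ 0 and hence z ≤ (1/2)[88 + √(7744 + 4·2410320)] = (1/2)[88 + √9649024] ≈ (1/2)(88 + 3106.2878) = 1597.1439.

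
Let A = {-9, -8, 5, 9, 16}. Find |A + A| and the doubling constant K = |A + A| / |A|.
K = |A + A| / |A| = 15/5 = 3

Enumerate A + A = {a + b : a, b ∈ A}. With |A| = 5, there are |A|^2 = 25 ordered sum pairs; collecting distinct values, A + A = {-18, -17, -16, -4, -3, 0, 1, 7, 8, 10, 14, 18, 21, 25, 32}, so |A + A| = 15. Thus K = 15/5 = 3. For comparison, the minimum possible |A + A| over all 5-element sets is 2·5 − 1 = 9 (so min K = 9/5), attained only by arithmetic progressions.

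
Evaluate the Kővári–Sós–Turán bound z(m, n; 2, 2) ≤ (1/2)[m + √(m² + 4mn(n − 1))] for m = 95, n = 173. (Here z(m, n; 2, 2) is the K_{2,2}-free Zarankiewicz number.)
z(95, 173; 2, 2) ≤ (1/2)[95 + √(95² + 4·95·173·172)] = (1/2)[95 + √11316305] = 1729.4858

Kővári–Sós–Turán: let r_1, ..., r_95 be the row sums and z = Σ r_i the total number of 1s. Each pair of columns can share at most one row with both entries 1 (else a 2×2 all-ones block appears), so Σ_i C(r_i, 2) ≤ C(173, 2) = 14878. By convexity Σ_i C(r_i, 2) ≥ 95·C(z/95, 2) = z(z − 95)/(2·95), giving z² − 95z − 95·173·172 ≤ 0 and hence z ≤ (1/2)[95 + √(9025 + 4·2826820)] = (1/2)[95 + √11316305] ≈ (1/2)(95 + 3363.9716) = 1729.4858.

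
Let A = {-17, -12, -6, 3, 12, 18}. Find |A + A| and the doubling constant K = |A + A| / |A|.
K = |A + A| / |A| = 19/6

Enumerate A + A = {a + b : a, b ∈ A}. With |A| = 6, there are |A|^2 = 36 ordered sum pairs; collecting distinct values, A + A = {-34, -29, -24, -23, -18, -14, -12, -9, -5, -3, 0, 1, 6, 12, 15, 21, 24, 30, 36}, so |A + A| = 19. Thus K = 19/6. For comparison, the minimum possible |A + A| over all 6-element sets is 2·6 − 1 = 11 (so min K = 11/6), attained only by arithmetic progressions.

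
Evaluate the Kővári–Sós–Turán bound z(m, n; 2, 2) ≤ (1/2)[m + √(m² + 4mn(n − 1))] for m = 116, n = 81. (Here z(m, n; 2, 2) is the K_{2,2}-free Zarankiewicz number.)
z(116, 81; 2, 2) ≤ (1/2)[116 + √(116² + 4·116·81·80)] = (1/2)[116 + √3020176] = 926.9327

Kővári–Sós–Turán: let r_1, ..., r_116 be the row sums and z = Σ r_i the total number of 1s. Each pair of columns can share at most one row with both entries 1 (else a 2×2 all-ones block appears), so Σ_i C(r_i, 2) ≤ C(81, 2) = 3240. By convexity Σ_i C(r_i, 2) ≥ 116·C(z/116, 2) = z(z − 116)/(2·116), giving z² − 116z − 116·81·80 ≤ 0 and hence z ≤ (1/2)[116 + √(13456 + 4·751680)] = (1/2)[116 + √3020176] ≈ (1/2)(116 + 1737.8654) = 926.9327.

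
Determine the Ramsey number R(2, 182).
R(2, 182) = 182

R(2, k) = k for all k ≥ 2: in a 2-colouring of K_k, either some edge is red (a red K_2) or all edges are blue (a blue K_k). And K_{181} coloured all-blue has no blue K_182, so R(2, 182) > 181. Hence R(2, 182) = 182.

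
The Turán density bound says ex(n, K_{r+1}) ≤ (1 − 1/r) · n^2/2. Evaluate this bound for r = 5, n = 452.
Turán density bound = (4/5) · 452^2/2 = 408608/5 ≈ 81721.6

Turán's theorem: ex(n, K_{r+1}) is achieved by the complete r-partite Turán graph T(n, r) with parts as balanced as possible, and is at most (1 − 1/r) · n^2/2. For r = 5, n = 452: the density bound is (4/5) · 204304/2 = 408608/5 ≈ 81721.6. The integer-valued extremum is e(T(452, 5)) = 81721, which is strictly less than the density bound 408608/5 since 5 ∤ 452 (the parts of T(452, 5) cannot all be equal).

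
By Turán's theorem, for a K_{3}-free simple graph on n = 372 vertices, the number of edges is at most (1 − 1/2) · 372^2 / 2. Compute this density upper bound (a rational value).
Turán density bound = (1/2) · 372^2/2 = 34596

Turán's theorem: ex(n, K_{r+1}) is achieved by the complete r-partite Turán graph T(n, r) with parts as balanced as possible, and is at most (1 − 1/r) · n^2/2. For r = 2, n = 372: the density bound is (1/2) · 138384/2 = 34596. Since 2 ∣ 372, the Turán graph T(372, 2) has parts of equal size 186, and its edge count e(T(372, 2)) = 34596 attains the density bound exactly.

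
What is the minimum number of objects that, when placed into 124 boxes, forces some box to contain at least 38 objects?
n = (38 − 1)·124 + 1 = 4589

By the generalised pigeonhole principle, to guarantee some box contains ≥ r objects we need more than (r − 1) · k objects total. Threshold: n = (r − 1) · k + 1. With r = 38 and k = 124: n = 37 · 124 + 1 = 4588 + 1 = 4589. For n = 4588 = 37 · 124, we can put exactly 37 objects in every box, avoiding 38 in any single one — so 4589 is tight.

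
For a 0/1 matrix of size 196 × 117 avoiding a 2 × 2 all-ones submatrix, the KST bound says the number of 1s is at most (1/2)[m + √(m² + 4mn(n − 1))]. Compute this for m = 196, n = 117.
z(196, 117; 2, 2) ≤ (1/2)[196 + √(196² + 4·196·117·116)] = (1/2)[196 + √10678864] = 1731.9266

Kővári–Sós–Turán: let r_1, ..., r_196 be the row sums and z = Σ r_i the total number of 1s. Each pair of columns can share at most one row with both entries 1 (else a 2×2 all-ones block appears), so Σ_i C(r_i, 2) ≤ C(117, 2) = 6786. By convexity Σ_i C(r_i, 2) ≥ 196·C(z/196, 2) = z(z − 196)/(2·196), giving z² − 196z − 196·117·116 ≤ 0 and hence z ≤ (1/2)[196 + √(38416 + 4·2660112)] = (1/2)[196 + √10678864] ≈ (1/2)(196 + 3267.8531) = 1731.9266.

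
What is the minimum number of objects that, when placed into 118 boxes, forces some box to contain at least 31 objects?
n = (31 − 1)·118 + 1 = 3541

By the generalised pigeonhole principle, to guarantee some box contains ≥ r objects we need more than (r − 1) · k objects total. Threshold: n = (r − 1) · k + 1. With r = 31 and k = 118: n = 30 · 118 + 1 = 3540 + 1 = 3541. For n = 3540 = 30 · 118, we can put exactly 30 objects in every box, avoiding 31 in any single one — so 3541 is tight.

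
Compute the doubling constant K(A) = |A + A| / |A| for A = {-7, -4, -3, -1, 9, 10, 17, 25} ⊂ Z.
K = |A + A| / |A| = 32/8 = 4

Enumerate A + A = {a + b : a, b ∈ A}. With |A| = 8, there are |A|^2 = 64 ordered sum pairs; collecting distinct values, A + A = {-14, -11, -10, -8, -7, -6, -5, -4, -2, 2, 3, 5, 6, 7, 8, 9, 10, 13, 14, 16, 18, 19, 20, 21, 22, 24, 26, 27, 34, 35, 42, 50}, so |A + A| = 32. Thus K = 32/8 = 4. For comparison, the minimum possible |A + A| over all 8-element sets is 2·8 − 1 = 15 (so min K = 15/8), attained only by arithmetic progressions.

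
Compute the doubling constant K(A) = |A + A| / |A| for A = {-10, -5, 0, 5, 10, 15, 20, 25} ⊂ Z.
K = |A + A| / |A| = 15/8

Enumerate A + A = {a + b : a, b ∈ A}. With |A| = 8, there are |A|^2 = 64 ordered sum pairs; collecting distinct values, A + A = {-20, -15, -10, -5, 0, 5, 10, 15, 20, 25, 30, 35, 40, 45, 50}, so |A + A| = 15. Thus K = 15/8. Here |A + A| = 2|A| − 1 = 15, the minimum possible — so K = 15/8 is minimal, which holds iff A is an arithmetic progression.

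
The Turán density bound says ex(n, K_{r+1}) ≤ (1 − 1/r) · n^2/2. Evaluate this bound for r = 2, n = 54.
Turán density bound = (1/2) · 54^2/2 = 729

Turán's theorem: ex(n, K_{r+1}) is achieved by the complete r-partite Turán graph T(n, r) with parts as balanced as possible, and is at most (1 − 1/r) · n^2/2. For r = 2, n = 54: the density bound is (1/2) · 2916/2 = 729. Since 2 ∣ 54, the Turán graph T(54, 2) has parts of equal size 27, and its edge count e(T(54, 2)) = 729 attains the density bound exactly.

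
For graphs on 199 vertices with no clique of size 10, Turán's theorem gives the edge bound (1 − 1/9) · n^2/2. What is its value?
Turán density bound = (8/9) · 199^2/2 = 158404/9 ≈ 17600.4444

Turán's theorem: ex(n, K_{r+1}) is achieved by the complete r-partite Turán graph T(n, r) with parts as balanced as possible, and is at most (1 − 1/r) · n^2/2. For r = 9, n = 199: the density bound is (8/9) · 39601/2 = 158404/9 ≈ 17600.4444. The integer-valued extremum is e(T(199, 9)) = 17600, which is strictly less than the density bound 158404/9 since 9 ∤ 199 (the parts of T(199, 9) cannot all be equal).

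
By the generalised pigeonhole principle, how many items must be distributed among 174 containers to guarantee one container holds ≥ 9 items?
n = (9 − 1)·174 + 1 = 1393

By the generalised pigeonhole principle, to guarantee some box contains ≥ r objects we need more than (r − 1) · k objects total. Threshold: n = (r − 1) · k + 1. With r = 9 and k = 174: n = 8 · 174 + 1 = 1392 + 1 = 1393. For n = 1392 = 8 · 174, we can put exactly 8 objects in every box, avoiding 9 in any single one — so 1393 is tight.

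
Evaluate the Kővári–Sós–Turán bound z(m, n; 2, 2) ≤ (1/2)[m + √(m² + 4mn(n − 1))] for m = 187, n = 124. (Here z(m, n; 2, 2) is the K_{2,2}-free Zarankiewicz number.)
z(187, 124; 2, 2) ≤ (1/2)[187 + √(187² + 4·187·124·123)] = (1/2)[187 + √11443465] = 1784.9095

Kővári–Sós–Turán: let r_1, ..., r_187 be the row sums and z = Σ r_i the total number of 1s. Each pair of columns can share at most one row with both entries 1 (else a 2×2 all-ones block appears), so Σ_i C(r_i, 2) ≤ C(124, 2) = 7626. By convexity Σ_i C(r_i, 2) ≥ 187·C(z/187, 2) = z(z − 187)/(2·187), giving z² − 187z − 187·124·123 ≤ 0 and hence z ≤ (1/2)[187 + √(34969 + 4·2852124)] = (1/2)[187 + √11443465] ≈ (1/2)(187 + 3382.8191) = 1784.9095.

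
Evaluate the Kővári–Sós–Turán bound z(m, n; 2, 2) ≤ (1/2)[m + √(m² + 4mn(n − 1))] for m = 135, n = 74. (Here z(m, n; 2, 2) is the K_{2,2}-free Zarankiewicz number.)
z(135, 74; 2, 2) ≤ (1/2)[135 + √(135² + 4·135·74·73)] = (1/2)[135 + √2935305] = 924.1366

Kővári–Sós–Turán: let r_1, ..., r_135 be the row sums and z = Σ r_i the total number of 1s. Each pair of columns can share at most one row with both entries 1 (else a 2×2 all-ones block appears), so Σ_i C(r_i, 2) ≤ C(74, 2) = 2701. By convexity Σ_i C(r_i, 2) ≥ 135·C(z/135, 2) = z(z − 135)/(2·135), giving z² − 135z − 135·74·73 ≤ 0 and hence z ≤ (1/2)[135 + √(18225 + 4·729270)] = (1/2)[135 + √2935305] ≈ (1/2)(135 + 1713.2732) = 924.1366.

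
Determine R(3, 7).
R(3, 7) = 23

Lower bound: an explicit 2-colouring of K_{22} (typically a Paley-type or other structured construction) avoids a red K_3 and a blue K_7, showing R(3, 7) > 22.
Upper bound: the simple Erdős–Szekeres recurrence only gives R(3, 7) ≤ 25; the tight bound R(3, 7) ≤ 23 requires a sharper case analysis (or computer search) of 2-colourings of K_{23}.
Hence R(3, 7) = 23.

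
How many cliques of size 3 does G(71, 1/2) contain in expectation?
E[# K_3] = C(71, 3) · (1/2)^C(3, 2) = 57155 / 2^3 = 7144.375

For each 3-subset S of vertices (there are C(71, 3) = 57155 such S), let X_S = 1 if S induces a K_3 (all C(3, 2) = 3 edges present). Then P(X_S = 1) = (1/2)^3 = 1/8. By linearity of expectation, E[# K_3] = C(71, 3) · (1/2)^3 = 57155 / 8 = 7144.375.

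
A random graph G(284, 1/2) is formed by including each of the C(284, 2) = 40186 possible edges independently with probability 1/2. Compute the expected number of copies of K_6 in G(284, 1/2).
E[# K_6] = C(284, 6) · (1/2)^C(6, 2) = 691018925604 / 2^15 = 172754731401/8192 ≈ 21088224.047974

For each 6-subset S of vertices (there are C(284, 6) = 691018925604 such S), let X_S = 1 if S induces a K_6 (all C(6, 2) = 15 edges present). Then P(X_S = 1) = (1/2)^15 = 1/32768. By linearity of expectation, E[# K_6] = C(284, 6) · (1/2)^15 = 691018925604 / 32768 = 172754731401/8192 ≈ 21088224.047974.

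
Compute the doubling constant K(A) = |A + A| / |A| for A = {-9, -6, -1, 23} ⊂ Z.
K = |A + A| / |A| = 10/4 = 5/2

Enumerate A + A = {a + b : a, b ∈ A}. With |A| = 4, there are |A|^2 = 16 ordered sum pairs; collecting distinct values, A + A = {-18, -15, -12, -10, -7, -2, 14, 17, 22, 46}, so |A + A| = 10. Thus K = 10/4 = 5/2. For comparison, the minimum possible |A + A| over all 4-element sets is 2·4 − 1 = 7 (so min K = 7/4), attained only by arithmetic progressions.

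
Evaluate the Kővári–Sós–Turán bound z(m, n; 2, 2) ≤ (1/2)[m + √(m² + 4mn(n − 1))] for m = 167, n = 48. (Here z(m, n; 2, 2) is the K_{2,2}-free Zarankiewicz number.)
z(167, 48; 2, 2) ≤ (1/2)[167 + √(167² + 4·167·48·47)] = (1/2)[167 + √1534897] = 702.9548

Kővári–Sós–Turán: let r_1, ..., r_167 be the row sums and z = Σ r_i the total number of 1s. Each pair of columns can share at most one row with both entries 1 (else a 2×2 all-ones block appears), so Σ_i C(r_i, 2) ≤ C(48, 2) = 1128. By convexity Σ_i C(r_i, 2) ≥ 167·C(z/167, 2) = z(z − 167)/(2·167), giving z² − 167z − 167·48·47 ≤ 0 and hence z ≤ (1/2)[167 + √(27889 + 4·376752)] = (1/2)[167 + √1534897] ≈ (1/2)(167 + 1238.9096) = 702.9548.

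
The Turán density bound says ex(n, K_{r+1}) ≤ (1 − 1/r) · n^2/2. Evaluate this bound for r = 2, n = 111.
Turán density bound = (1/2) · 111^2/2 = 12321/4 ≈ 3080.25

Turán's theorem: ex(n, K_{r+1}) is achieved by the complete r-partite Turán graph T(n, r) with parts as balanced as possible, and is at most (1 − 1/r) · n^2/2. For r = 2, n = 111: the density bound is (1/2) · 12321/2 = 12321/4 ≈ 3080.25. The integer-valued extremum is e(T(111, 2)) = 3080, which is strictly less than the density bound 12321/4 since 2 ∤ 111 (the parts of T(111, 2) cannot all be equal).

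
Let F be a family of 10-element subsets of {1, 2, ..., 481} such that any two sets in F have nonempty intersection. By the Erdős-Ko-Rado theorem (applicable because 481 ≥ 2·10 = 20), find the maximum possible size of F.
max |F| = C(480, 9) = 3456543581049653600

Erdős-Ko-Rado (1961): when n ≥ 2k, max |F| = C(n−1, k−1). The bound is attained by the star {A : i ∈ A} for any fixed i ∈ [n]. Here C(481−1, 10−1) = C(480, 9) = 3456543581049653600.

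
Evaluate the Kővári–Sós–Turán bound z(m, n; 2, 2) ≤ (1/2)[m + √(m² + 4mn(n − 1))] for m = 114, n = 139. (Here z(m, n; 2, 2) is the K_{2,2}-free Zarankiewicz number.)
z(114, 139; 2, 2) ≤ (1/2)[114 + √(114² + 4·114·139·138)] = (1/2)[114 + √8759988] = 1536.8638

Kővári–Sós–Turán: let r_1, ..., r_114 be the row sums and z = Σ r_i the total number of 1s. Each pair of columns can share at most one row with both entries 1 (else a 2×2 all-ones block appears), so Σ_i C(r_i, 2) ≤ C(139, 2) = 9591. By convexity Σ_i C(r_i, 2) ≥ 114·C(z/114, 2) = z(z − 114)/(2·114), giving z² − 114z − 114·139·138 ≤ 0 and hence z ≤ (1/2)[114 + √(12996 + 4·2186748)] = (1/2)[114 + √8759988] ≈ (1/2)(114 + 2959.7277) = 1536.8638.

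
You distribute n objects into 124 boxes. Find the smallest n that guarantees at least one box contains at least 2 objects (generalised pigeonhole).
n = (2 − 1)·124 + 1 = 125

By the generalised pigeonhole principle, to guarantee some box contains ≥ r objects we need more than (r − 1) · k objects total. Threshold: n = (r − 1) · k + 1. With r = 2 and k = 124: n = 1 · 124 + 1 = 124 + 1 = 125. For n = 124 = 1 · 124, we can put exactly 1 objects in every box, avoiding 2 in any single one — so 125 is tight.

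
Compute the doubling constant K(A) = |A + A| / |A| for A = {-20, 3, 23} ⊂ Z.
K = |A + A| / |A| = 6/3 = 2

Enumerate A + A = {a + b : a, b ∈ A}. With |A| = 3, there are |A|^2 = 9 ordered sum pairs; collecting distinct values, A + A = {-40, -17, 3, 6, 26, 46}, so |A + A| = 6. Thus K = 6/3 = 2. For comparison, the minimum possible |A + A| over all 3-element sets is 2·3 − 1 = 5 (so min K = 5/3), attained only by arithmetic progressions.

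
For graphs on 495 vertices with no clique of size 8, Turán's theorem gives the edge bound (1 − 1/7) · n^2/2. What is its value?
Turán density bound = (6/7) · 495^2/2 = 735075/7 ≈ 105010.7143

Turán's theorem: ex(n, K_{r+1}) is achieved by the complete r-partite Turán graph T(n, r) with parts as balanced as possible, and is at most (1 − 1/r) · n^2/2. For r = 7, n = 495: the density bound is (6/7) · 245025/2 = 735075/7 ≈ 105010.7143. The integer-valued extremum is e(T(495, 7)) = 105010, which is strictly less than the density bound 735075/7 since 7 ∤ 495 (the parts of T(495, 7) cannot all be equal).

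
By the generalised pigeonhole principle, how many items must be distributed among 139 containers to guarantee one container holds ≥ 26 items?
n = (26 − 1)·139 + 1 = 3476

By the generalised pigeonhole principle, to guarantee some box contains ≥ r objects we need more than (r − 1) · k objects total. Threshold: n = (r − 1) · k + 1. With r = 26 and k = 139: n = 25 · 139 + 1 = 3475 + 1 = 3476. For n = 3475 = 25 · 139, we can put exactly 25 objects in every box, avoiding 26 in any single one — so 3476 is tight.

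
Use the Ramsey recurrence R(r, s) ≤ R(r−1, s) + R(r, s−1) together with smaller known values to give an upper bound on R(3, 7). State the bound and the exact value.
R(3, 7) ≤ R(2, 7) + R(3, 6) = 7 + 18 = 25; exact value R(3, 7) = 23.

The Erdős–Szekeres recurrence R(r, s) ≤ R(r−1, s) + R(r, s−1) applied to (r, s) = (3, 7) gives
  R(3, 7) ≤ R(2, 7) + R(3, 6) = 7 + 18 = 25.
(Recall R(2, k) = k and R is symmetric.) The recurrence is not tight here (it gives 25, but the exact value is R(3, 7) = 23); the tight upper bound requires a sharper argument than the simple recurrence, combined with a lower-bound construction on K_{22}.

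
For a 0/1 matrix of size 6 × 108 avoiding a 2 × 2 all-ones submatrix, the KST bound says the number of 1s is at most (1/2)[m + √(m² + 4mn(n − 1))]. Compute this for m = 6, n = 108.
z(6, 108; 2, 2) ≤ (1/2)[6 + √(6² + 4·6·108·107)] = (1/2)[6 + √277380] = 266.3344

Kővári–Sós–Turán: let r_1, ..., r_6 be the row sums and z = Σ r_i the total number of 1s. Each pair of columns can share at most one row with both entries 1 (else a 2×2 all-ones block appears), so Σ_i C(r_i, 2) ≤ C(108, 2) = 5778. By convexity Σ_i C(r_i, 2) ≥ 6·C(z/6, 2) = z(z − 6)/(2·6), giving z² − 6z − 6·108·107 ≤ 0 and hence z ≤ (1/2)[6 + √(36 + 4·69336)] = (1/2)[6 + √277380] ≈ (1/2)(6 + 526.6688) = 266.3344.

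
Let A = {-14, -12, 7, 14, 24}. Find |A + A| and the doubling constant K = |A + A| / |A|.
K = |A + A| / |A| = 15/5 = 3

Enumerate A + A = {a + b : a, b ∈ A}. With |A| = 5, there are |A|^2 = 25 ordered sum pairs; collecting distinct values, A + A = {-28, -26, -24, -7, -5, 0, 2, 10, 12, 14, 21, 28, 31, 38, 48}, so |A + A| = 15. Thus K = 15/5 = 3. For comparison, the minimum possible |A + A| over all 5-element sets is 2·5 − 1 = 9 (so min K = 9/5), attained only by arithmetic progressions.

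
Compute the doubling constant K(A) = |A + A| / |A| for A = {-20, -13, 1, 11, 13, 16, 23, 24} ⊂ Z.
K = |A + A| / |A| = 34/8 = 17/4

Enumerate A + A = {a + b : a, b ∈ A}. With |A| = 8, there are |A|^2 = 64 ordered sum pairs; collecting distinct values, A + A = {-40, -33, -26, -19, -12, -9, -7, -4, -2, 0, 2, 3, 4, 10, 11, 12, 14, 17, 22, 24, 25, 26, 27, 29, 32, 34, 35, 36, 37, 39, 40, 46, 47, 48}, so |A + A| = 34. Thus K = 34/8 = 17/4. For comparison, the minimum possible |A + A| over all 8-element sets is 2·8 − 1 = 15 (so min K = 15/8), attained only by arithmetic progressions.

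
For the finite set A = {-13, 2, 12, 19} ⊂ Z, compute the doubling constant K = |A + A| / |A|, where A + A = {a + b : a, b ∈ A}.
K = |A + A| / |A| = 10/4 = 5/2

Enumerate A + A = {a + b : a, b ∈ A}. With |A| = 4, there are |A|^2 = 16 ordered sum pairs; collecting distinct values, A + A = {-26, -11, -1, 4, 6, 14, 21, 24, 31, 38}, so |A + A| = 10. Thus K = 10/4 = 5/2. For comparison, the minimum possible |A + A| over all 4-element sets is 2·4 − 1 = 7 (so min K = 7/4), attained only by arithmetic progressions.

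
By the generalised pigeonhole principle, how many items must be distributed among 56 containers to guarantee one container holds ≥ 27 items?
n = (27 − 1)·56 + 1 = 1457

By the generalised pigeonhole principle, to guarantee some box contains ≥ r objects we need more than (r − 1) · k objects total. Threshold: n = (r − 1) · k + 1. With r = 27 and k = 56: n = 26 · 56 + 1 = 1456 + 1 = 1457. For n = 1456 = 26 · 56, we can put exactly 26 objects in every box, avoiding 27 in any single one — so 1457 is tight.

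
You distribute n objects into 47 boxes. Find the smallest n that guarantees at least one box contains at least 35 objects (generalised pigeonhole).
n = (35 − 1)·47 + 1 = 1599

By the generalised pigeonhole principle, to guarantee some box contains ≥ r objects we need more than (r − 1) · k objects total. Threshold: n = (r − 1) · k + 1. With r = 35 and k = 47: n = 34 · 47 + 1 = 1598 + 1 = 1599. For n = 1598 = 34 · 47, we can put exactly 34 objects in every box, avoiding 35 in any single one — so 1599 is tight.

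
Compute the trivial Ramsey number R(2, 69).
R(2, 69) = 69

R(2, k) = k for all k ≥ 2: in a 2-colouring of K_k, either some edge is red (a red K_2) or all edges are blue (a blue K_k). And K_{68} coloured all-blue has no blue K_69, so R(2, 69) > 68. Hence R(2, 69) = 69.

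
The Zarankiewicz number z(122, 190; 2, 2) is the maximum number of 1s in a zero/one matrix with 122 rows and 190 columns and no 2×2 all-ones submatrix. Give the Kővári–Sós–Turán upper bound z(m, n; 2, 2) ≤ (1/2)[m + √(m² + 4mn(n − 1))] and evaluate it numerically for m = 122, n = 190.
z(122, 190; 2, 2) ≤ (1/2)[122 + √(122² + 4·122·190·189)] = (1/2)[122 + √17538964] = 2154.9773

Kővári–Sós–Turán: let r_1, ..., r_122 be the row sums and z = Σ r_i the total number of 1s. Each pair of columns can share at most one row with both entries 1 (else a 2×2 all-ones block appears), so Σ_i C(r_i, 2) ≤ C(190, 2) = 17955. By convexity Σ_i C(r_i, 2) ≥ 122·C(z/122, 2) = z(z − 122)/(2·122), giving z² − 122z − 122·190·189 ≤ 0 and hence z ≤ (1/2)[122 + √(14884 + 4·4381020)] = (1/2)[122 + √17538964] ≈ (1/2)(122 + 4187.9546) = 2154.9773.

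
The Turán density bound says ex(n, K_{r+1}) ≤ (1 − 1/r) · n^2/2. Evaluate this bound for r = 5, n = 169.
Turán density bound = (4/5) · 169^2/2 = 57122/5 ≈ 11424.4

Turán's theorem: ex(n, K_{r+1}) is achieved by the complete r-partite Turán graph T(n, r) with parts as balanced as possible, and is at most (1 − 1/r) · n^2/2. For r = 5, n = 169: the density bound is (4/5) · 28561/2 = 57122/5 ≈ 11424.4. The integer-valued extremum is e(T(169, 5)) = 11424, which is strictly less than the density bound 57122/5 since 5 ∤ 169 (the parts of T(169, 5) cannot all be equal).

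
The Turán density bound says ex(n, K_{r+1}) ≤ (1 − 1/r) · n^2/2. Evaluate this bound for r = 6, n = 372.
Turán density bound = (5/6) · 372^2/2 = 57660

Turán's theorem: ex(n, K_{r+1}) is achieved by the complete r-partite Turán graph T(n, r) with parts as balanced as possible, and is at most (1 − 1/r) · n^2/2. For r = 6, n = 372: the density bound is (5/6) · 138384/2 = 57660. Since 6 ∣ 372, the Turán graph T(372, 6) has parts of equal size 62, and its edge count e(T(372, 6)) = 57660 attains the density bound exactly.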